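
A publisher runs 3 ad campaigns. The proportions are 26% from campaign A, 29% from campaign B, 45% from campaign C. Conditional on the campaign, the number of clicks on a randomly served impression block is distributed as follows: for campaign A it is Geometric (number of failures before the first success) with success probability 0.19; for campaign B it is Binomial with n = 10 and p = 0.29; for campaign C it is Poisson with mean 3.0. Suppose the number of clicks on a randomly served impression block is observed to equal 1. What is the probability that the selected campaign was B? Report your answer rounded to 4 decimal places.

0.2645

Likelihoods P(X=1 | ·): A: 0.1539; B: 0.132961; C: 0.149361.
Posterior ∝ prior × likelihood. Numerator for B: 0.29·0.132961 = 0.0385586.
Normalizing constant: 0.26·0.1539 + 0.29·0.132961 + 0.45·0.149361 = 0.145785.
P(B | observation) = 0.0385586 / 0.145785 = 0.264489.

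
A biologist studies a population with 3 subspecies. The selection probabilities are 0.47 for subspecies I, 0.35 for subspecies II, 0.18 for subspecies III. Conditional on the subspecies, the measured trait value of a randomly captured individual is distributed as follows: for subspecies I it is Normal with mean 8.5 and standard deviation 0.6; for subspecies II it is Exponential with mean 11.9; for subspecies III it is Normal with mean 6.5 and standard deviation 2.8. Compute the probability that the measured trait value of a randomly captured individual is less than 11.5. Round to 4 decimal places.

0.8602

Conditional on each subspecies, P(X < 11.5): I: 1; II: 0.619545; III: 0.962927.
By total probability, P(X < 11.5) = 0.47·1 + 0.35·0.619545 + 0.18·0.962927 = 0.860167.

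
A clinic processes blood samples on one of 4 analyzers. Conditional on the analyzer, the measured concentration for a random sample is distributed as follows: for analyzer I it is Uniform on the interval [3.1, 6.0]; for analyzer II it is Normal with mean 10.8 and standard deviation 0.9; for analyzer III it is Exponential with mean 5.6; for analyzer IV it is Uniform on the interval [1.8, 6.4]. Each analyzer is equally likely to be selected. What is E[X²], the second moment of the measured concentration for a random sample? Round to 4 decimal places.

55.0367

For each component E[X²] = Var + (mean)², giving I: 21.4033; II: 117.45; III: 62.72; IV: 18.5733.
Overall E[X²] = 0.25·21.4033 + 0.25·117.45 + 0.25·62.72 + 0.25·18.5733 = 55.0367.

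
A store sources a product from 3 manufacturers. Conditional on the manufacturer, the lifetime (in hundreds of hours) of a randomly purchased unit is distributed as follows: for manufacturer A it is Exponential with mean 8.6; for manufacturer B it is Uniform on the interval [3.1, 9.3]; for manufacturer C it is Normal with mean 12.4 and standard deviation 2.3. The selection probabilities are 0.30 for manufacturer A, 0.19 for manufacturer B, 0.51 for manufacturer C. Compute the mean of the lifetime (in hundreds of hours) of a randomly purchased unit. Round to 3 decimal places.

Component means — A: 8.6; B: 6.2; C: 12.4.
E[X] = 0.3·8.6 + 0.19·6.2 + 0.51·12.4 = 10.082.

10.082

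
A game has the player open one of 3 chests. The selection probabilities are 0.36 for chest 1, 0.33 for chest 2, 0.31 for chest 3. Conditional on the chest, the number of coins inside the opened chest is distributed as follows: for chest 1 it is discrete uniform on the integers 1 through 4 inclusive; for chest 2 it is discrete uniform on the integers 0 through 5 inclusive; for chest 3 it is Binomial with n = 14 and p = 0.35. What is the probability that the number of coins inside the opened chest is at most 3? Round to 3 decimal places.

0.558

Conditional on each chest, P(X ≤ 3): 1: 0.75; 2: 0.666667; 3: 0.220496.
By total probability, P(X ≤ 3) = 0.36·0.75 + 0.33·0.666667 + 0.31·0.220496 = 0.558354.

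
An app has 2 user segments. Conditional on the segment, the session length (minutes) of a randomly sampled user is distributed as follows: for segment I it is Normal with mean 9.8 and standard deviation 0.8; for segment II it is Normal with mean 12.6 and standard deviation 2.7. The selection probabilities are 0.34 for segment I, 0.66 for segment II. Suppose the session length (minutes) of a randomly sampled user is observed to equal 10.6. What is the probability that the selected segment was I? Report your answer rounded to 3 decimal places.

Likelihoods f(10.6 | ·): I: 0.302463; II: 0.112305.
Posterior ∝ prior × likelihood. Numerator for I: 0.34·0.302463 = 0.102838.
Normalizing constant: 0.34·0.302463 + 0.66·0.112305 = 0.176959.
P(I | observation) = 0.102838 / 0.176959 = 0.581139.

0.581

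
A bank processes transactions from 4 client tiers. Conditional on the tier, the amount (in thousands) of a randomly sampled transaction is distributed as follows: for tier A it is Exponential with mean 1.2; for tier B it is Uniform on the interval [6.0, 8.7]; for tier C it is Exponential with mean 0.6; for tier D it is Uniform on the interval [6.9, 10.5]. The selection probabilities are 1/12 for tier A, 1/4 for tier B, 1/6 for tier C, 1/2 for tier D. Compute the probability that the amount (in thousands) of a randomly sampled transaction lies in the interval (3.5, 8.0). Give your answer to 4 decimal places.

0.3429

Conditional on each tier, P(3.5 < X < 8.0): A: 0.0528411; B: 0.740741; C: 0.00292668; D: 0.305556.
By total probability, P(3.5 < X < 8.0) = 0.0833333·0.0528411 + 0.25·0.740741 + 0.166667·0.00292668 + 0.5·0.305556 = 0.342854.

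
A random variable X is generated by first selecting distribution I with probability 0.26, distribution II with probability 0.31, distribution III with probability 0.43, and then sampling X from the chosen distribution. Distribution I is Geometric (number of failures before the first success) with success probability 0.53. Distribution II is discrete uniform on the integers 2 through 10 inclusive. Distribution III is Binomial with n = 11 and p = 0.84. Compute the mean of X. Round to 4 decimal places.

6.0638

Component means — I: 0.886792; II: 6; III: 9.24.
E[X] = 0.26·0.886792 + 0.31·6 + 0.43·9.24 = 6.06377.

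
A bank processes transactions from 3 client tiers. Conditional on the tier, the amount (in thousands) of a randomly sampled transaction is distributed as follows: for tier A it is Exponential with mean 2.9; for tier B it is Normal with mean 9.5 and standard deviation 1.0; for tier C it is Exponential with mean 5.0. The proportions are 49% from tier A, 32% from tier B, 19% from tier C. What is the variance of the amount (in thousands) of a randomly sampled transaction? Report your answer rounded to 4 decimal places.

17.6629

Per component, A: μ=2.9, E[X²]=16.82; B: μ=9.5, E[X²]=91.25; C: μ=5, E[X²]=50.
E[X] = 0.49·2.9 + 0.32·9.5 + 0.19·5 = 5.411.
E[X²] = 0.49·16.82 + 0.32·91.25 + 0.19·50 = 46.9418.
Var(X) = E[X²] − (E[X])² = 46.9418 − 29.2789 = 17.6629.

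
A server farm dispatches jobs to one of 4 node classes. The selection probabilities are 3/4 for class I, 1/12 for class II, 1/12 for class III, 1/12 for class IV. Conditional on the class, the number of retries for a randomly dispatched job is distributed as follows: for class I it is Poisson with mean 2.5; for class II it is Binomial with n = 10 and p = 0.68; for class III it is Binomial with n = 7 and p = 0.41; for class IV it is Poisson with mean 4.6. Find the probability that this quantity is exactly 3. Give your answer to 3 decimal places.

Conditional on each class, P(X = 3): I: 0.213763; II: 0.0129646; III: 0.292299; IV: 0.163068.
By total probability, P(X = 3) = 0.75·0.213763 + 0.0833333·0.0129646 + 0.0833333·0.292299 + 0.0833333·0.163068 = 0.19935.

0.199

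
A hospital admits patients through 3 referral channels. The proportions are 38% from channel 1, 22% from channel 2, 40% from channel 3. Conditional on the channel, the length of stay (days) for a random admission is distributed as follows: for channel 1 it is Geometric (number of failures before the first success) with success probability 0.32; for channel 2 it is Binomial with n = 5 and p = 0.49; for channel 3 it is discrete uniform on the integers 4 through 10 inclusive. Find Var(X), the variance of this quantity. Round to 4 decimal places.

9.8414

Per component, 1: μ=2.125, E[X²]=11.1562; 2: μ=2.45, E[X²]=7.252; 3: μ=7, E[X²]=53.
E[X] = 0.38·2.125 + 0.22·2.45 + 0.4·7 = 4.1465.
E[X²] = 0.38·11.1562 + 0.22·7.252 + 0.4·53 = 27.0348.
Var(X) = E[X²] − (E[X])² = 27.0348 − 17.1935 = 9.84135.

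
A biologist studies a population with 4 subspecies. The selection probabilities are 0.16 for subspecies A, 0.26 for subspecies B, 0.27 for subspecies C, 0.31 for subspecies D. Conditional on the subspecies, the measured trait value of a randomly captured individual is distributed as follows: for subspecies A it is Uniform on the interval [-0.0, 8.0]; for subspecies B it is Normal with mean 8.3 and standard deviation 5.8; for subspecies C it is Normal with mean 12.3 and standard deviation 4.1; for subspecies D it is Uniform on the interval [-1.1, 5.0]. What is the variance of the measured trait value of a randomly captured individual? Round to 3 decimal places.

Per component, A: μ=4, E[X²]=21.3333; B: μ=8.3, E[X²]=102.53; C: μ=12.3, E[X²]=168.1; D: μ=1.95, E[X²]=6.90333.
E[X] = 0.16·4 + 0.26·8.3 + 0.27·12.3 + 0.31·1.95 = 6.7235.
E[X²] = 0.16·21.3333 + 0.26·102.53 + 0.27·168.1 + 0.31·6.90333 = 77.5982.
Var(X) = E[X²] − (E[X])² = 77.5982 − 45.2055 = 32.3927.

32.393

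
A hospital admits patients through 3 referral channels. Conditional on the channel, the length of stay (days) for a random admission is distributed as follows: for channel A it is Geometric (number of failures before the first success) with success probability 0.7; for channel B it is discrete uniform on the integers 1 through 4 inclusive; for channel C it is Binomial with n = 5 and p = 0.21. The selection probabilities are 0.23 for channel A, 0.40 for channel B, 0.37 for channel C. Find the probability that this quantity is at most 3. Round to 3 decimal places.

Conditional on each channel, P(X ≤ 3): A: 0.9919; B: 0.75; C: 0.99191.
By total probability, P(X ≤ 3) = 0.23·0.9919 + 0.4·0.75 + 0.37·0.99191 = 0.895144.

0.895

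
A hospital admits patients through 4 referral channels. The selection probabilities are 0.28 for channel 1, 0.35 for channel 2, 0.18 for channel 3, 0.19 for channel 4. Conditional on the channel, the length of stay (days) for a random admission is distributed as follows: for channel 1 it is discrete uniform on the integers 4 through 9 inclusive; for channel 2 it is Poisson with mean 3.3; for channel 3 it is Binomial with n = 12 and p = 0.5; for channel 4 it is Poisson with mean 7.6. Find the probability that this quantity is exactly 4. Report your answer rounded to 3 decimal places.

0.145

Conditional on each channel, P(X = 4): 1: 0.166667; 2: 0.182252; 3: 0.12085; 4: 0.0695673.
By total probability, P(X = 4) = 0.28·0.166667 + 0.35·0.182252 + 0.18·0.12085 + 0.19·0.0695673 = 0.145426.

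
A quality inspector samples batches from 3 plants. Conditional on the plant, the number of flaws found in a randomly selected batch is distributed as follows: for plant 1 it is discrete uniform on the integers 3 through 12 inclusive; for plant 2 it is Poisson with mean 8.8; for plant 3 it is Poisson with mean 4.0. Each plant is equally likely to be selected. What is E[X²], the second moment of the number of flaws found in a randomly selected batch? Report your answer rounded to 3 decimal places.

For each component E[X²] = Var + (mean)², giving 1: 64.5; 2: 86.24; 3: 20.
Overall E[X²] = 0.333333·64.5 + 0.333333·86.24 + 0.333333·20 = 56.9133.

56.913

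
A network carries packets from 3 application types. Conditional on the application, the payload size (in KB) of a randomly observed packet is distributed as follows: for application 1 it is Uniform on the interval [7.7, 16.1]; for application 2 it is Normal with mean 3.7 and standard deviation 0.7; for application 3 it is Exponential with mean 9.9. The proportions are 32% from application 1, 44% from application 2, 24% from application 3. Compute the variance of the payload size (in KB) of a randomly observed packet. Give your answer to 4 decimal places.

Per component, 1: μ=11.9, E[X²]=147.49; 2: μ=3.7, E[X²]=14.18; 3: μ=9.9, E[X²]=196.02.
E[X] = 0.32·11.9 + 0.44·3.7 + 0.24·9.9 = 7.812.
E[X²] = 0.32·147.49 + 0.44·14.18 + 0.24·196.02 = 100.481.
Var(X) = E[X²] − (E[X])² = 100.481 − 61.0273 = 39.4535.

39.4535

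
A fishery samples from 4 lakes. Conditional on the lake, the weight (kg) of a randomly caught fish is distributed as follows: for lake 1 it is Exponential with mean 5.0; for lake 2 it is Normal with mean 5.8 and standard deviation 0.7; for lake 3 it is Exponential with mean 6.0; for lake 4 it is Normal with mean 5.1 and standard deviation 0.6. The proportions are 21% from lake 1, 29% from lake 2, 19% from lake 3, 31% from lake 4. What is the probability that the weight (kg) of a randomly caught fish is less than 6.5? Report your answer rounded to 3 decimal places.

Conditional on each lake, P(X < 6.5): 1: 0.727468; 2: 0.841345; 3: 0.661535; 4: 0.990185.
By total probability, P(X < 6.5) = 0.21·0.727468 + 0.29·0.841345 + 0.19·0.661535 + 0.31·0.990185 = 0.829407.

0.829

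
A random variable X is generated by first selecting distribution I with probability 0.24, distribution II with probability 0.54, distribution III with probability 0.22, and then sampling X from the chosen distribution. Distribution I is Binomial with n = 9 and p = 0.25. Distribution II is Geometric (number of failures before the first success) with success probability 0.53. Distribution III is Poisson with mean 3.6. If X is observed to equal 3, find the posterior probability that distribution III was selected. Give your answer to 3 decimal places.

0.353

Likelihoods P(X=3 | ·): I: 0.233597; II: 0.0550262; III: 0.212469.
Posterior ∝ prior × likelihood. Numerator for III: 0.22·0.212469 = 0.0467432.
Normalizing constant: 0.24·0.233597 + 0.54·0.0550262 + 0.22·0.212469 = 0.132521.
P(III | observation) = 0.0467432 / 0.132521 = 0.352724.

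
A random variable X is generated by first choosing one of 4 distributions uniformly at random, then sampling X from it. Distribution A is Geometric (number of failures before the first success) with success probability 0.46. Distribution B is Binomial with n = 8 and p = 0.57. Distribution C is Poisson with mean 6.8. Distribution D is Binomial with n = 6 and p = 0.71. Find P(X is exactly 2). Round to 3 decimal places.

Conditional on each component, P(X = 2): A: 0.134136; B: 0.0575067; C: 0.0257505; D: 0.0534811.
By total probability, P(X = 2) = 0.25·0.134136 + 0.25·0.0575067 + 0.25·0.0257505 + 0.25·0.0534811 = 0.0677186.

0.068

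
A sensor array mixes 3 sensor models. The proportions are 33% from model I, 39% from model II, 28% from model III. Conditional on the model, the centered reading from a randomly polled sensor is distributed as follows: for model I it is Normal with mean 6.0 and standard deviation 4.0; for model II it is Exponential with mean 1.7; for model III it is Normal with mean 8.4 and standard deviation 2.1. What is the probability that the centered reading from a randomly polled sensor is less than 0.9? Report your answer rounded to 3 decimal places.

0.194

Conditional on each model, P(X < 0.9): I: 0.101155; II: 0.411049; III: 0.00017752.
By total probability, P(X < 0.9) = 0.33·0.101155 + 0.39·0.411049 + 0.28·0.00017752 = 0.19374.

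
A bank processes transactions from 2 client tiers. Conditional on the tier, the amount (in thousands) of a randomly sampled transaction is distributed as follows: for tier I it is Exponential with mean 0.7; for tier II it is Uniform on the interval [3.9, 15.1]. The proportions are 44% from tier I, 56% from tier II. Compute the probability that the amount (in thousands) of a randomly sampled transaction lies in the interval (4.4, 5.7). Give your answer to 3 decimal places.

0.066

Conditional on each tier, P(4.4 < X < 5.7): I: 0.00157192; II: 0.116071.
By total probability, P(4.4 < X < 5.7) = 0.44·0.00157192 + 0.56·0.116071 = 0.0656916.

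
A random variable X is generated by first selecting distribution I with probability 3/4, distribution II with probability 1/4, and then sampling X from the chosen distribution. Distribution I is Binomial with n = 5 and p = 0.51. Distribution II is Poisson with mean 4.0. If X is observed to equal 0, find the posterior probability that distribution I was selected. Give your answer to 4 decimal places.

Likelihoods P(X=0 | ·): I: 0.0282475; II: 0.0183156.
Posterior ∝ prior × likelihood. Numerator for I: 0.75·0.0282475 = 0.0211856.
Normalizing constant: 0.75·0.0282475 + 0.25·0.0183156 = 0.0257646.
P(I | observation) = 0.0211856 / 0.0257646 = 0.822279.

0.8223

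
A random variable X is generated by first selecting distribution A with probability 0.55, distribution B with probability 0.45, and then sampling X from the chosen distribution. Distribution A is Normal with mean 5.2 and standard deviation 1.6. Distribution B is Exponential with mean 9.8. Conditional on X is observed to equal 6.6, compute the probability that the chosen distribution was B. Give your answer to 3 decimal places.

Likelihoods f(6.6 | ·): A: 0.170034; B: 0.0520343.
Posterior ∝ prior × likelihood. Numerator for B: 0.45·0.0520343 = 0.0234154.
Normalizing constant: 0.55·0.170034 + 0.45·0.0520343 = 0.116934.
P(B | observation) = 0.0234154 / 0.116934 = 0.200244.

0.200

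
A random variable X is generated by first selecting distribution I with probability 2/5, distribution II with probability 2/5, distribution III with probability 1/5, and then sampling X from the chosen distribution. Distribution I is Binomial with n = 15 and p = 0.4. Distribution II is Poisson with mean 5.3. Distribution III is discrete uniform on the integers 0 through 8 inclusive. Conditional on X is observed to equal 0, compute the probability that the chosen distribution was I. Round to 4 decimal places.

0.0077

Likelihoods P(X=0 | ·): I: 0.000470185; II: 0.00499159; III: 0.111111.
Posterior ∝ prior × likelihood. Numerator for I: 0.4·0.000470185 = 0.000188074.
Normalizing constant: 0.4·0.000470185 + 0.4·0.00499159 + 0.2·0.111111 = 0.0244069.
P(I | observation) = 0.000188074 / 0.0244069 = 0.00770576.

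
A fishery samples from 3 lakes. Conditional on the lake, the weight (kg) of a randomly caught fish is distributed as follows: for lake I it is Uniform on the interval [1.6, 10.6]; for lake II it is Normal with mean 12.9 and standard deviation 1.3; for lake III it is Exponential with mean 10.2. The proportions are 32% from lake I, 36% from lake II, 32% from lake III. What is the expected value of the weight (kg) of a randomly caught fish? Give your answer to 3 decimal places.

Component means — I: 6.1; II: 12.9; III: 10.2.
E[X] = 0.32·6.1 + 0.36·12.9 + 0.32·10.2 = 9.86.

9.860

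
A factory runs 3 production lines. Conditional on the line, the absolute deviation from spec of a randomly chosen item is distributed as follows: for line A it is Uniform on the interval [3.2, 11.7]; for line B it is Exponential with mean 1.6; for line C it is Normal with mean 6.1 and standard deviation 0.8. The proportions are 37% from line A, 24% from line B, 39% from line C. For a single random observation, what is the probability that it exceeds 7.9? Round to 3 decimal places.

Conditional on each line, P(X > 7.9): A: 0.447059; B: 0.00717251; C: 0.0122245.
By total probability, P(X > 7.9) = 0.37·0.447059 + 0.24·0.00717251 + 0.39·0.0122245 = 0.171901.

0.172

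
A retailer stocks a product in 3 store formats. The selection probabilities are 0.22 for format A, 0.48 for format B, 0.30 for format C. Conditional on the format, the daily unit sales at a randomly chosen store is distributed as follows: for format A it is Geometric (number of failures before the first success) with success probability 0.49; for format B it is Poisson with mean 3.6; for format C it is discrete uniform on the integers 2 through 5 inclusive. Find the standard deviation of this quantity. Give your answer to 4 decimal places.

Per component, A: μ=1.04082, E[X²]=3.20741; B: μ=3.6, E[X²]=16.56; C: μ=3.5, E[X²]=13.5.
E[X] = 0.22·1.04082 + 0.48·3.6 + 0.3·3.5 = 3.00698.
E[X²] = 0.22·3.20741 + 0.48·16.56 + 0.3·13.5 = 12.7044.
Var(X) = E[X²] − (E[X])² = 12.7044 − 9.04193 = 3.6625.
SD(X) = √3.6625 = 1.91377.

1.9138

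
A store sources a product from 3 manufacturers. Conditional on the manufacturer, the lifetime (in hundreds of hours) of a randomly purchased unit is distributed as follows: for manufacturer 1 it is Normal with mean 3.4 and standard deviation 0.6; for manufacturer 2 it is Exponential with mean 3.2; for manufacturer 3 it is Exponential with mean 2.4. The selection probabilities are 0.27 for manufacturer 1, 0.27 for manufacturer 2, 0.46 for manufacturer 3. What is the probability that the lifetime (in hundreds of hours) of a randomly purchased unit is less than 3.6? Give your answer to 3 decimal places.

0.710

Conditional on each manufacturer, P(X < 3.6): 1: 0.630559; 2: 0.675348; 3: 0.77687.
By total probability, P(X < 3.6) = 0.27·0.630559 + 0.27·0.675348 + 0.46·0.77687 = 0.709955.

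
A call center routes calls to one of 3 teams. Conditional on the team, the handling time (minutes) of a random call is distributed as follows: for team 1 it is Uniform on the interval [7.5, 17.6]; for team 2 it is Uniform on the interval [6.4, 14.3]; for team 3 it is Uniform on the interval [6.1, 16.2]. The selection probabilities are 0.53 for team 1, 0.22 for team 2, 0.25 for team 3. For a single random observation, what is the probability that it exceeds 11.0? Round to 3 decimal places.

0.567

Conditional on each team, P(X > 11.0): 1: 0.653465; 2: 0.417722; 3: 0.514851.
By total probability, P(X > 11.0) = 0.53·0.653465 + 0.22·0.417722 + 0.25·0.514851 = 0.566948.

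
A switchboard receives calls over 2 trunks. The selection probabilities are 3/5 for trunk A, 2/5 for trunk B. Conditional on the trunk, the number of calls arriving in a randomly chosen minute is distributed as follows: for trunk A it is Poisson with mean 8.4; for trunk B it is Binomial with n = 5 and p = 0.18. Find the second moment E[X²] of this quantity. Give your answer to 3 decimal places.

For each component E[X²] = Var + (mean)², giving A: 78.96; B: 1.548.
Overall E[X²] = 0.6·78.96 + 0.4·1.548 = 47.9952.

47.995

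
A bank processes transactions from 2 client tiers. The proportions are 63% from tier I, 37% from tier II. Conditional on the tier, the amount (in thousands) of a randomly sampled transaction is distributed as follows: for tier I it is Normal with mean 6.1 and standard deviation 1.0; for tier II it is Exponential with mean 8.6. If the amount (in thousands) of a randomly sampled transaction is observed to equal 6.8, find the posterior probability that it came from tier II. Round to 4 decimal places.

Likelihoods f(6.8 | ·): I: 0.312254; II: 0.0527358.
Posterior ∝ prior × likelihood. Numerator for II: 0.37·0.0527358 = 0.0195123.
Normalizing constant: 0.63·0.312254 + 0.37·0.0527358 = 0.216232.
P(II | observation) = 0.0195123 / 0.216232 = 0.0902375.

0.0902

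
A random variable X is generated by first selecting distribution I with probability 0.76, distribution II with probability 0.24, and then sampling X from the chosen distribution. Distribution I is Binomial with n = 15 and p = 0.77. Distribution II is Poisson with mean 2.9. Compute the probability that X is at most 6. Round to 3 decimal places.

0.235

Conditional on each component, P(X ≤ 6): I: 0.00226621; II: 0.971283.
By total probability, P(X ≤ 6) = 0.76·0.00226621 + 0.24·0.971283 = 0.23483.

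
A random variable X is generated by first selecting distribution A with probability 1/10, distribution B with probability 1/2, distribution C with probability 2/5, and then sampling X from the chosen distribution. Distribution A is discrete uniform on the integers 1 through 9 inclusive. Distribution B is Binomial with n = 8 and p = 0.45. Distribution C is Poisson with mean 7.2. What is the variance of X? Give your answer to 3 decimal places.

Per component, A: μ=5, E[X²]=31.6667; B: μ=3.6, E[X²]=14.94; C: μ=7.2, E[X²]=59.04.
E[X] = 0.1·5 + 0.5·3.6 + 0.4·7.2 = 5.18.
E[X²] = 0.1·31.6667 + 0.5·14.94 + 0.4·59.04 = 34.2527.
Var(X) = E[X²] − (E[X])² = 34.2527 − 26.8324 = 7.42027.

7.420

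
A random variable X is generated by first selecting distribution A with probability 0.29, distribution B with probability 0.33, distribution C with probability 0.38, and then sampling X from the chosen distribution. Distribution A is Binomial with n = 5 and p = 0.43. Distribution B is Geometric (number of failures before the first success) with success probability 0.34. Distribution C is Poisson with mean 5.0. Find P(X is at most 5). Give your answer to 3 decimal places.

0.827

Conditional on each component, P(X ≤ 5): A: 1; B: 0.917346; C: 0.615961.
By total probability, P(X ≤ 5) = 0.29·1 + 0.33·0.917346 + 0.38·0.615961 = 0.826789.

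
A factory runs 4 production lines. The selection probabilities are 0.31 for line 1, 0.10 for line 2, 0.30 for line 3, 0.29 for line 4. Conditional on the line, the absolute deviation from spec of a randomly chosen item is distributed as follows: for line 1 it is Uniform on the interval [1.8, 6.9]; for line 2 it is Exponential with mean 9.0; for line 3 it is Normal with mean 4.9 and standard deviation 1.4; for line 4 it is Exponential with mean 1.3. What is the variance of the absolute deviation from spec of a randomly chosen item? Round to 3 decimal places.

Per component, 1: μ=4.35, E[X²]=21.09; 2: μ=9, E[X²]=162; 3: μ=4.9, E[X²]=25.97; 4: μ=1.3, E[X²]=3.38.
E[X] = 0.31·4.35 + 0.1·9 + 0.3·4.9 + 0.29·1.3 = 4.0955.
E[X²] = 0.31·21.09 + 0.1·162 + 0.3·25.97 + 0.29·3.38 = 31.5091.
Var(X) = E[X²] − (E[X])² = 31.5091 − 16.7731 = 14.736.

14.736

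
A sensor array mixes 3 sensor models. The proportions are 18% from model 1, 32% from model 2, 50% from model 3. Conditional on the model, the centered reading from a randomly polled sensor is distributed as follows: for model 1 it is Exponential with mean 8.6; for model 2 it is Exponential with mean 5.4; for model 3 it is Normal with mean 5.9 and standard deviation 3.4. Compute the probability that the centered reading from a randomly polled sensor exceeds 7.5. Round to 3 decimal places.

0.315

Conditional on each model, P(X > 7.5): 1: 0.418076; 2: 0.249352; 3: 0.318967.
By total probability, P(X > 7.5) = 0.18·0.418076 + 0.32·0.249352 + 0.5·0.318967 = 0.31453.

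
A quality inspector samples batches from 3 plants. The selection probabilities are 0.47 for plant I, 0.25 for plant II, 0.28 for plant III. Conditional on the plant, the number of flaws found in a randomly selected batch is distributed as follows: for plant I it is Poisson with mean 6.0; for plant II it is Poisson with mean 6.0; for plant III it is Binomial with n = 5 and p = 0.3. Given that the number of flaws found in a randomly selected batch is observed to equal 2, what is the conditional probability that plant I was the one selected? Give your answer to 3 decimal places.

Likelihoods P(X=2 | ·): I: 0.0446175; II: 0.0446175; III: 0.3087.
Posterior ∝ prior × likelihood. Numerator for I: 0.47·0.0446175 = 0.0209702.
Normalizing constant: 0.47·0.0446175 + 0.25·0.0446175 + 0.28·0.3087 = 0.118561.
P(I | observation) = 0.0209702 / 0.118561 = 0.176874.

0.177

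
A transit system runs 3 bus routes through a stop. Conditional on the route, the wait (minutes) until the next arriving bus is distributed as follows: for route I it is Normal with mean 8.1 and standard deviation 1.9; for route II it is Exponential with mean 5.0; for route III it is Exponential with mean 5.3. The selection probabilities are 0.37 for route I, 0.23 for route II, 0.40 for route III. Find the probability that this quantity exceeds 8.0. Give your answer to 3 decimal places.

0.328

Conditional on each route, P(X > 8.0): I: 0.520987; II: 0.201897; III: 0.221035.
By total probability, P(X > 8.0) = 0.37·0.520987 + 0.23·0.201897 + 0.4·0.221035 = 0.327616.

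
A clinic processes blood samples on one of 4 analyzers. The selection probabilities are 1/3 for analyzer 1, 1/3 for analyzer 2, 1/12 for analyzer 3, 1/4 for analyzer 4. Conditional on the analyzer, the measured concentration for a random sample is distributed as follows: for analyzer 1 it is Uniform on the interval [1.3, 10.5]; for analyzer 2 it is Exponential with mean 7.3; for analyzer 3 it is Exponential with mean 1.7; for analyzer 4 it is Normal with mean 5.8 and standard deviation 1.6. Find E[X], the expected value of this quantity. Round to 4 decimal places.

Component means — 1: 5.9; 2: 7.3; 3: 1.7; 4: 5.8.
E[X] = 0.333333·5.9 + 0.333333·7.3 + 0.0833333·1.7 + 0.25·5.8 = 5.99167.

5.9917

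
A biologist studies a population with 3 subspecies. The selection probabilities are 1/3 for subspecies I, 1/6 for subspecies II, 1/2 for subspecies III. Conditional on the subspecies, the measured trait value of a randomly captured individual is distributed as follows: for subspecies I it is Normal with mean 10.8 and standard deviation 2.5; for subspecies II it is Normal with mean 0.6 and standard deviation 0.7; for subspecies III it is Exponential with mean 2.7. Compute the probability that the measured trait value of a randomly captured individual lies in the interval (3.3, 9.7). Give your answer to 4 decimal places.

0.2431

Conditional on each subspecies, P(3.3 < X < 9.7): I: 0.328619; II: 5.73601e-05; III: 0.267048.
By total probability, P(3.3 < X < 9.7) = 0.333333·0.328619 + 0.166667·5.73601e-05 + 0.5·0.267048 = 0.243073.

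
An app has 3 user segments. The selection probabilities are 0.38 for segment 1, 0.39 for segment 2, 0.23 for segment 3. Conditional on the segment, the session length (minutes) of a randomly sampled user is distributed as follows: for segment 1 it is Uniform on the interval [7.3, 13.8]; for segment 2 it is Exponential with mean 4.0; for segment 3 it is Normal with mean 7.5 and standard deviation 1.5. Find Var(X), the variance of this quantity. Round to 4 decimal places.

Per component, 1: μ=10.55, E[X²]=114.823; 2: μ=4, E[X²]=32; 3: μ=7.5, E[X²]=58.5.
E[X] = 0.38·10.55 + 0.39·4 + 0.23·7.5 = 7.294.
E[X²] = 0.38·114.823 + 0.39·32 + 0.23·58.5 = 69.5679.
Var(X) = E[X²] − (E[X])² = 69.5679 − 53.2024 = 16.3654.

16.3654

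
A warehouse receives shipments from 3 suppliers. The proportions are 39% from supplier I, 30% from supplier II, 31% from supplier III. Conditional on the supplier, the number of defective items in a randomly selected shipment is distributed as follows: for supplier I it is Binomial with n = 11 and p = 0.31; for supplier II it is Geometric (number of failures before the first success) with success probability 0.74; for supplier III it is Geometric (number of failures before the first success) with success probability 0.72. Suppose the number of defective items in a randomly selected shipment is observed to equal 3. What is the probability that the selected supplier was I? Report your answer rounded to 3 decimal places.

Likelihoods P(X=3 | ·): I: 0.252558; II: 0.0130062; III: 0.0158054.
Posterior ∝ prior × likelihood. Numerator for I: 0.39·0.252558 = 0.0984978.
Normalizing constant: 0.39·0.252558 + 0.3·0.0130062 + 0.31·0.0158054 = 0.107299.
P(I | observation) = 0.0984978 / 0.107299 = 0.917972.

0.918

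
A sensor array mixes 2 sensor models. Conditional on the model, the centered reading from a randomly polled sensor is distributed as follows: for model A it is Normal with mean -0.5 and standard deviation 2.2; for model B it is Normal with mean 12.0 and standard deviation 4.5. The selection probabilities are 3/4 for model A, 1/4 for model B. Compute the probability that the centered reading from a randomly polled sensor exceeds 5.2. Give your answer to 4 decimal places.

0.2372

Conditional on each model, P(X > 5.2): A: 0.00478614; B: 0.93462.
By total probability, P(X > 5.2) = 0.75·0.00478614 + 0.25·0.93462 = 0.237245.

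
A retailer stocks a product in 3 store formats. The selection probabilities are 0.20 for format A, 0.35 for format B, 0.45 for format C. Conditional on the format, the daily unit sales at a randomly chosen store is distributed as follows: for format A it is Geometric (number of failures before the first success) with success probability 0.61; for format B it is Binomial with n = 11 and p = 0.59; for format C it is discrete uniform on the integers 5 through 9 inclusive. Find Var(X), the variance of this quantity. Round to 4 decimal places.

8.1192

Per component, A: μ=0.639344, E[X²]=1.45687; B: μ=6.49, E[X²]=44.781; C: μ=7, E[X²]=51.
E[X] = 0.2·0.639344 + 0.35·6.49 + 0.45·7 = 5.54937.
E[X²] = 0.2·1.45687 + 0.35·44.781 + 0.45·51 = 38.9147.
Var(X) = E[X²] − (E[X])² = 38.9147 − 30.7955 = 8.11923.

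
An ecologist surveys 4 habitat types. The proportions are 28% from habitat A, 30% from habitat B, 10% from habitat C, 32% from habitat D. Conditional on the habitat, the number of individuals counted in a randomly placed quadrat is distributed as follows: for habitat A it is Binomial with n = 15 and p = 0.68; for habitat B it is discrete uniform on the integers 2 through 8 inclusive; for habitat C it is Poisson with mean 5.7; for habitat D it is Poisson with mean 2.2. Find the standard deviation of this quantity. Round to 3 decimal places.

Per component, A: μ=10.2, E[X²]=107.304; B: μ=5, E[X²]=29; C: μ=5.7, E[X²]=38.19; D: μ=2.2, E[X²]=7.04.
E[X] = 0.28·10.2 + 0.3·5 + 0.1·5.7 + 0.32·2.2 = 5.63.
E[X²] = 0.28·107.304 + 0.3·29 + 0.1·38.19 + 0.32·7.04 = 44.8169.
Var(X) = E[X²] − (E[X])² = 44.8169 − 31.6969 = 13.12.
SD(X) = √13.12 = 3.62216.

3.622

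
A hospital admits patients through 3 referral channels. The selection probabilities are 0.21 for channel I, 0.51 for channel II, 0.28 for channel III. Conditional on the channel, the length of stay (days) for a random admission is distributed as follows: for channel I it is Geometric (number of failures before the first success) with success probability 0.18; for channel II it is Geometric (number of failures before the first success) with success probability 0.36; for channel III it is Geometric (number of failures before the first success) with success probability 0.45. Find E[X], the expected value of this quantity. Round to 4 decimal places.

2.2056

Component means — I: 4.55556; II: 1.77778; III: 1.22222.
E[X] = 0.21·4.55556 + 0.51·1.77778 + 0.28·1.22222 = 2.20556.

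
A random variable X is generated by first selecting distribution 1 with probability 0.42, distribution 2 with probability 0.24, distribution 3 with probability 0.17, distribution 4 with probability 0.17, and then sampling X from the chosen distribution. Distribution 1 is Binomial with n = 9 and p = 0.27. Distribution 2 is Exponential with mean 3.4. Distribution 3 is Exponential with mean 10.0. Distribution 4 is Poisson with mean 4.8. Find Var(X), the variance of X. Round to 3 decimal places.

28.562

Per component, 1: μ=2.43, E[X²]=7.6788; 2: μ=3.4, E[X²]=23.12; 3: μ=10, E[X²]=200; 4: μ=4.8, E[X²]=27.84.
E[X] = 0.42·2.43 + 0.24·3.4 + 0.17·10 + 0.17·4.8 = 4.3526.
E[X²] = 0.42·7.6788 + 0.24·23.12 + 0.17·200 + 0.17·27.84 = 47.5067.
Var(X) = E[X²] − (E[X])² = 47.5067 − 18.9451 = 28.5616.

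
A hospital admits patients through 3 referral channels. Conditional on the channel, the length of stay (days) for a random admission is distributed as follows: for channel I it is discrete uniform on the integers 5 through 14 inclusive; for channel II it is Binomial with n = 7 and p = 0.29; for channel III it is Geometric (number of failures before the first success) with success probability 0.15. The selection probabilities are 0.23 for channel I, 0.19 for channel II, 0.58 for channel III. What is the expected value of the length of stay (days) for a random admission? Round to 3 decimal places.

5.857

Component means — I: 9.5; II: 2.03; III: 5.66667.
E[X] = 0.23·9.5 + 0.19·2.03 + 0.58·5.66667 = 5.85737.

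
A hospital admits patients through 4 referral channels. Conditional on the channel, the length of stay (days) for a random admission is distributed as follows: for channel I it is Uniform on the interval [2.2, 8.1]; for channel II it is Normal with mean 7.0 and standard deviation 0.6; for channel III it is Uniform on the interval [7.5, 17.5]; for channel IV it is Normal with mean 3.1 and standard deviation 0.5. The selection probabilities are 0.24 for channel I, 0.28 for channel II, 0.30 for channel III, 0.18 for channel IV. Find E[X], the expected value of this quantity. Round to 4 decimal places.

Component means — I: 5.15; II: 7; III: 12.5; IV: 3.1.
E[X] = 0.24·5.15 + 0.28·7 + 0.3·12.5 + 0.18·3.1 = 7.504.

7.5040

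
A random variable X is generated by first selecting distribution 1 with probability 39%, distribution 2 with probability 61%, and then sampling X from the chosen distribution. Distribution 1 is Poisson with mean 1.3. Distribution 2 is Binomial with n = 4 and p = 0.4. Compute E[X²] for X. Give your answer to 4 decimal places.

For each component E[X²] = Var + (mean)², giving 1: 2.99; 2: 3.52.
Overall E[X²] = 0.39·2.99 + 0.61·3.52 = 3.3133.

3.3133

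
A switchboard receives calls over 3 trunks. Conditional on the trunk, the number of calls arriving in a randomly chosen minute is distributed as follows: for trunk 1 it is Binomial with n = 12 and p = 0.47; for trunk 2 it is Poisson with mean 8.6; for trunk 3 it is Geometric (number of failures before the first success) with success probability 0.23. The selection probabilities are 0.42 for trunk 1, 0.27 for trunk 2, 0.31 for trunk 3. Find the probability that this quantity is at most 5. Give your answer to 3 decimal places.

0.481

Conditional on each trunk, P(X ≤ 5): 1: 0.470347; 2: 0.142228; 3: 0.791578.
By total probability, P(X ≤ 5) = 0.42·0.470347 + 0.27·0.142228 + 0.31·0.791578 = 0.481336.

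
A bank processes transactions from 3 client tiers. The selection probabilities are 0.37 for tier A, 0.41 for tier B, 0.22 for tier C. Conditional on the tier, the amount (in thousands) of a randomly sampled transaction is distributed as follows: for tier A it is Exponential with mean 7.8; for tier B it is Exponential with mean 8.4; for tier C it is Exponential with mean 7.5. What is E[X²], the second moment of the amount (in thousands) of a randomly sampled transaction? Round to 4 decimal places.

For each component E[X²] = Var + (mean)², giving A: 121.68; B: 141.12; C: 112.5.
Overall E[X²] = 0.37·121.68 + 0.41·141.12 + 0.22·112.5 = 127.631.

127.6308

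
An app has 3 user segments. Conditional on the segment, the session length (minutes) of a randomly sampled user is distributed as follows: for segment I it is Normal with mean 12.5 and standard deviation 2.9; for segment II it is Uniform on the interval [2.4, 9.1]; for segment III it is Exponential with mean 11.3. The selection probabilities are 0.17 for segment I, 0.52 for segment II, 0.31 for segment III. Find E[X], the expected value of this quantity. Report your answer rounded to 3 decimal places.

Component means — I: 12.5; II: 5.75; III: 11.3.
E[X] = 0.17·12.5 + 0.52·5.75 + 0.31·11.3 = 8.618.

8.618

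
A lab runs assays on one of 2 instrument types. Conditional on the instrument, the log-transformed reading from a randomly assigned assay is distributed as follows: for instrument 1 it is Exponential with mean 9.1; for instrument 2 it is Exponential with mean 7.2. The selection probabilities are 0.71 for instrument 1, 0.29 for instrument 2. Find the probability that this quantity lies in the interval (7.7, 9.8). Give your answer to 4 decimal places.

0.0880

Conditional on each instrument, P(7.7 < X < 9.8): 1: 0.08842; 2: 0.0868234.
By total probability, P(7.7 < X < 9.8) = 0.71·0.08842 + 0.29·0.0868234 = 0.0879569.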